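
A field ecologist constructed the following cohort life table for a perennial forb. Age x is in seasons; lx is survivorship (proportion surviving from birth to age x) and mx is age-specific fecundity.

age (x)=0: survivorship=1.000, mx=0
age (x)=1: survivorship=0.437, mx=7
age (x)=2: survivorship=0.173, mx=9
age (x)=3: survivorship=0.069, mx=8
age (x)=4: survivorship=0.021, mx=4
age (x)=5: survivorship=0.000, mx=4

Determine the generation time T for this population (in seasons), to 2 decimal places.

lx·mx: 0, 3.059, 1.557, 0.552, 0.084, 0 → R0 = 5.252
x·lx·mx: 0, 3.059, 3.114, 1.656, 0.336, 0 → Σ = 8.165
T = 8.165 / 5.252 = 1.554646… → 1.55

1.55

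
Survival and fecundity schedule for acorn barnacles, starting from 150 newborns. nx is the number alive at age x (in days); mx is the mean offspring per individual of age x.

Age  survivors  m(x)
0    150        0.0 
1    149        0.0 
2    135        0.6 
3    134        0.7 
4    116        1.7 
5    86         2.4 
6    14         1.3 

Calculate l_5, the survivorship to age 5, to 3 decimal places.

l_5 = n_5/n_0 = 86/150 = 0.573333… → 0.573

0.573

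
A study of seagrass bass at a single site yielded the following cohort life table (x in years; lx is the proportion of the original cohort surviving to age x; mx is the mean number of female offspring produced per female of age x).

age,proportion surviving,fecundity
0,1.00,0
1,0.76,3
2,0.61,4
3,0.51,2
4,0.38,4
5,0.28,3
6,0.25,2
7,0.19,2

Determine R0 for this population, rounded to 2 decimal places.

lx·mx by age: 0, 2.28, 2.44, 1.02, 1.52, 0.84, 0.5, 0.38
R0 = Σ lx·mx = 8.98 → 8.98

8.98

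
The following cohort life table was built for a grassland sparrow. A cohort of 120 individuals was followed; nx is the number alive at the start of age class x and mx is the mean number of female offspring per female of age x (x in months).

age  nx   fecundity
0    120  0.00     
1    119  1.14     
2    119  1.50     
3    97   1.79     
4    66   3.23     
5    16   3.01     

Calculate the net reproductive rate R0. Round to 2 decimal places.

6.24

lx = nx/n0 = nx/120: 1, 0.99167…, 0.99167…, 0.80833…, 0.55, 0.13333…
lx·mx by age: 0, 1.1305…, 1.4875…, 1.446917…, 1.7765, 0.401333…
R0 = Σ lx·mx = 6.24275… → 6.24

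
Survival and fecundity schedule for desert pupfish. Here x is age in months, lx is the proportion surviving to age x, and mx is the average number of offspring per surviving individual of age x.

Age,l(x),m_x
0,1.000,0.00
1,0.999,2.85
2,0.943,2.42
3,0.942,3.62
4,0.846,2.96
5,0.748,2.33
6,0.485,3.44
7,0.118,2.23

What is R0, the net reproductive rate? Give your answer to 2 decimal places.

lx·mx by age: 0, 2.84715, 2.28206, 3.41004, 2.50416, 1.74284, 1.6684, 0.26314
R0 = Σ lx·mx = 14.71779 → 14.72

14.72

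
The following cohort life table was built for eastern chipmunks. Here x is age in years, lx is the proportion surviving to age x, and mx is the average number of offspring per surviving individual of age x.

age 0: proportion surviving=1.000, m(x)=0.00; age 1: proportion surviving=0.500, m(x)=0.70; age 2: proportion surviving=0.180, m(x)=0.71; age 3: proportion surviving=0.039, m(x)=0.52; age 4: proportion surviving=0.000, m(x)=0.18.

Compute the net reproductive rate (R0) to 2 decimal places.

0.50

lx·mx by age: 0, 0.35, 0.1278, 0.02028, 0
R0 = Σ lx·mx = 0.49808 → 0.50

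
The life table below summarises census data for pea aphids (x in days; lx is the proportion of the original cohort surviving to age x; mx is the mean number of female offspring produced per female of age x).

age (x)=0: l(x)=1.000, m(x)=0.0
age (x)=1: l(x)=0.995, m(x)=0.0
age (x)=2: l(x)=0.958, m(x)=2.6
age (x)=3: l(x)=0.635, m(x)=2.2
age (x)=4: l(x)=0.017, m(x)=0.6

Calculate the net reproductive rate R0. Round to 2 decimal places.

lx·mx by age: 0, 0, 2.4908, 1.397, 0.0102
R0 = Σ lx·mx = 3.898 → 3.90

3.90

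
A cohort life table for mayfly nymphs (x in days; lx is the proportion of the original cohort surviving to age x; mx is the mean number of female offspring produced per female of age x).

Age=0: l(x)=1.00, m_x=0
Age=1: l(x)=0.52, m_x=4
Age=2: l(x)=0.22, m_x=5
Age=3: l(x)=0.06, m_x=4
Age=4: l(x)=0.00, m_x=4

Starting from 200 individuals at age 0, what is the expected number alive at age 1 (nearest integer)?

Expected survivors = N0 · l_1 = 200 × 0.52 = 104 → 104

104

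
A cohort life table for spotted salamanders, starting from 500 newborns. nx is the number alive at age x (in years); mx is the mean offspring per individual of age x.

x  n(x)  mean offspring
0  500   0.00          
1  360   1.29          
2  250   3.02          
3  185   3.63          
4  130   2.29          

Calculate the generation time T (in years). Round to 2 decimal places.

2.37

lx = nx/n0 = nx/500: 1, 0.72, 0.5, 0.37, 0.26
lx·mx: 0, 0.9288, 1.51, 1.3431, 0.5954 → R0 = 4.3773
x·lx·mx: 0, 0.9288, 3.02, 4.0293, 2.3816 → Σ = 10.3597
T = 10.3597 / 4.3773 = 2.366687… → 2.37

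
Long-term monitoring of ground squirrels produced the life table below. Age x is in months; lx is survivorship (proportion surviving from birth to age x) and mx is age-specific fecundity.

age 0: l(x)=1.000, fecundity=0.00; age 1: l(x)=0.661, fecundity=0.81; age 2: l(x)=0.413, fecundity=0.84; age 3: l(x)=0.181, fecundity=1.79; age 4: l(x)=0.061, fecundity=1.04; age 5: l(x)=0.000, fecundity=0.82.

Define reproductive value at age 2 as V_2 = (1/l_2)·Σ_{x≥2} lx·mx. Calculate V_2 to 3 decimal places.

lx·mx for x ≥ 2: 0.34692, 0.32399, 0.06344, 0 → sum = 0.73435
V_2 = 0.73435 / l_2 = 0.73435 / 0.413 = 1.778087… → 1.778

1.778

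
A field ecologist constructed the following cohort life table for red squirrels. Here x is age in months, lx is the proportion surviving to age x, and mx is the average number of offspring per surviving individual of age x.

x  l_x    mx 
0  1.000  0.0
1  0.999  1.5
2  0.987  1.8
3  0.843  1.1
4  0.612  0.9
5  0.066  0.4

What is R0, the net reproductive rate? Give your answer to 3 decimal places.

lx·mx by age: 0, 1.4985, 1.7766, 0.9273, 0.5508, 0.0264
R0 = Σ lx·mx = 4.7796 → 4.780

4.780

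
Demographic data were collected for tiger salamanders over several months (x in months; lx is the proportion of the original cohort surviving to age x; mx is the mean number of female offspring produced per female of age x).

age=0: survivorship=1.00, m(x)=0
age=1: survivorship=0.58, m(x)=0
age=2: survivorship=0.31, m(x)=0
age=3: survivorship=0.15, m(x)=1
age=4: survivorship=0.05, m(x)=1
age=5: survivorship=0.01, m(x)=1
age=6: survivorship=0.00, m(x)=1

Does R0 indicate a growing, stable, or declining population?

declining

R0 = Σ lx·mx = 0 + 0 + 0 + 0.15 + 0.05 + 0.01 + 0 = 0.21
R0 < 1, so the population is declining.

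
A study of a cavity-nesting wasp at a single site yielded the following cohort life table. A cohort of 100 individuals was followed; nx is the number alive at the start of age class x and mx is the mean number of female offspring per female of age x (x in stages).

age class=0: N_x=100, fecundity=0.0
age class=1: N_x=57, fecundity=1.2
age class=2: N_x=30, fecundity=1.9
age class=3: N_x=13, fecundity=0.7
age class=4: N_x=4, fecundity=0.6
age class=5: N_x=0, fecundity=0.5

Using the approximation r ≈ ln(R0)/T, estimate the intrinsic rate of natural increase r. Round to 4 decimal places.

0.1961

lx = nx/n0 = nx/100: 1, 0.57, 0.3, 0.13, 0.04, 0
R0 = Σ lx·mx = 0 + 0.684 + 0.57 + 0.091 + 0.024 + 0 = 1.369
Σ x·lx·mx = 2.193; T = 2.193/1.369 = 1.6019…
r ≈ ln(R0)/T = ln(1.369)/1.6019… = 0.196068… → 0.1961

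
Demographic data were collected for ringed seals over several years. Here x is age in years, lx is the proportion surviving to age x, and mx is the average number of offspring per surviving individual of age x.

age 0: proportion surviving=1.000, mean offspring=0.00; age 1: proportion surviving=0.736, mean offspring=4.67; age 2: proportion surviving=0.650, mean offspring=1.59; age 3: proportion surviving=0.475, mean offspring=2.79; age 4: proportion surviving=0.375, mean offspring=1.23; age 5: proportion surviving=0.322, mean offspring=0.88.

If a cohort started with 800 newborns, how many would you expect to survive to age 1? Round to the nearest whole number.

589

Expected survivors = N0 · l_1 = 800 × 0.736 = 588.8 → 589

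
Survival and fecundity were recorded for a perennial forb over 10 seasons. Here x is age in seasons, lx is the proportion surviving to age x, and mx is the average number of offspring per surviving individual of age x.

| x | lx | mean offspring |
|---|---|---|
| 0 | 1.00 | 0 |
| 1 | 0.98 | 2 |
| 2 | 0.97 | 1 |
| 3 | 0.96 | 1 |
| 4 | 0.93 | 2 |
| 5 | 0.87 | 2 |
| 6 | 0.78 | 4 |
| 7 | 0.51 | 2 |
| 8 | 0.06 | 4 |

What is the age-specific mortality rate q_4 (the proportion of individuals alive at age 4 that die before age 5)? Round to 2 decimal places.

q_4 = (l_4 − l_5) / l_4 = (0.93 − 0.87) / 0.93
     = 0.06 / 0.93 = 0.064516… → 0.06

0.06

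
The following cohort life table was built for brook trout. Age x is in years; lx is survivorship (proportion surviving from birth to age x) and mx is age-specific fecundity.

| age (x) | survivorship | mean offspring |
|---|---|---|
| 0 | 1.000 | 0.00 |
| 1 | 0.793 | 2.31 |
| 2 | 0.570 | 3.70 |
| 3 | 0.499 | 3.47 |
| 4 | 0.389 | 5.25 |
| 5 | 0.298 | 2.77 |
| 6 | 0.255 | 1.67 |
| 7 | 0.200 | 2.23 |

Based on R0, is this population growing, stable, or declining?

growing

R0 = Σ lx·mx = 0 + 1.83183 + 2.109 + 1.73153 + 2.04225 + 0.82546 + 0.42585 + 0.446 = 9.41192
R0 > 1, so the population is growing.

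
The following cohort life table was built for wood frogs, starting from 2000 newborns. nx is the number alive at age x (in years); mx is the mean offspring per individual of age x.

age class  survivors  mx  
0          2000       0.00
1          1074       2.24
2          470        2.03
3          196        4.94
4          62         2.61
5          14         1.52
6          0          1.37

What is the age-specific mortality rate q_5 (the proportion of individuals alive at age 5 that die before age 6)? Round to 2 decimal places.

1.00

lx = nx/n0 = nx/2000: 1, 0.537, 0.235, 0.098, 0.031, 0.007, 0
q_5 = (l_5 − l_6) / l_5 = (0.007 − 0) / 0.007
     = 0.007 / 0.007 = 1 → 1.00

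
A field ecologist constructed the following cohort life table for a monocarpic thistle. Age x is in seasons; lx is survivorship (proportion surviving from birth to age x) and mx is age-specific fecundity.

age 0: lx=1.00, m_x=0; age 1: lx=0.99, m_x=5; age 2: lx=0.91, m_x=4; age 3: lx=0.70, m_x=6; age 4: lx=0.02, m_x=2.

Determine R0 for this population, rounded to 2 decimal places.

12.83

lx·mx by age: 0, 4.95, 3.64, 4.2, 0.04
R0 = Σ lx·mx = 12.83 → 12.83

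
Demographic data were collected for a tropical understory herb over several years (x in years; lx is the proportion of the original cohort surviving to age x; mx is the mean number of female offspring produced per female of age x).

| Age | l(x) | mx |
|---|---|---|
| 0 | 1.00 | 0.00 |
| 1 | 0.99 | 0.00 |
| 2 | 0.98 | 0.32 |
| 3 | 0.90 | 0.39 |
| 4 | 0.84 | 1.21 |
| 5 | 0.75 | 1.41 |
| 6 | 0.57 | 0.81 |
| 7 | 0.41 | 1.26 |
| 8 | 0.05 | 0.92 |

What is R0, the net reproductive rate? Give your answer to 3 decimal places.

lx·mx by age: 0, 0, 0.3136, 0.351, 1.0164, 1.0575, 0.4617, 0.5166, 0.046
R0 = Σ lx·mx = 3.7628 → 3.763

3.763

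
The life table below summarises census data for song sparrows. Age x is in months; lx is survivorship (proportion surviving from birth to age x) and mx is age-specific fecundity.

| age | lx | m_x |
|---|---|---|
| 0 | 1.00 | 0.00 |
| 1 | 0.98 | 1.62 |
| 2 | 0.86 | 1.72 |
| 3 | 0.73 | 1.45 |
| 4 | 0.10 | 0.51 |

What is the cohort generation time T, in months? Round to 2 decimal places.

lx·mx: 0, 1.5876, 1.4792, 1.0585, 0.051 → R0 = 4.1763
x·lx·mx: 0, 1.5876, 2.9584, 3.1755, 0.204 → Σ = 7.9255
T = 7.9255 / 4.1763 = 1.897732… → 1.90

1.90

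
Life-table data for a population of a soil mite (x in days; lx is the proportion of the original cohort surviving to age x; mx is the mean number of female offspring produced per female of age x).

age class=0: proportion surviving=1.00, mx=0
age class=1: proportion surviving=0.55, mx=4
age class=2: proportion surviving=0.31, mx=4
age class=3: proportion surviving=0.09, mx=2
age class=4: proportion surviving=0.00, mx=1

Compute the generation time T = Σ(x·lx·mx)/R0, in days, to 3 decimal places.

1.442

lx·mx: 0, 2.2, 1.24, 0.18, 0 → R0 = 3.62
x·lx·mx: 0, 2.2, 2.48, 0.54, 0 → Σ = 5.22
T = 5.22 / 3.62 = 1.441989… → 1.442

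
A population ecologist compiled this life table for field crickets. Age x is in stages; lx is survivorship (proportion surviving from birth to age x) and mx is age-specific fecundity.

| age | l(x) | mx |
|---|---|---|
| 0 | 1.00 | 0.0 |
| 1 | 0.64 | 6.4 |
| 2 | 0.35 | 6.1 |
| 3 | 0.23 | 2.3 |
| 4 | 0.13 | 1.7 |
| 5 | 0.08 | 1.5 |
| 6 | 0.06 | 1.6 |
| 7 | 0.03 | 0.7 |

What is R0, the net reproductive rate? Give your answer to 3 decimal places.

lx·mx by age: 0, 4.096, 2.135, 0.529, 0.221, 0.12, 0.096, 0.021
R0 = Σ lx·mx = 7.218 → 7.218

7.218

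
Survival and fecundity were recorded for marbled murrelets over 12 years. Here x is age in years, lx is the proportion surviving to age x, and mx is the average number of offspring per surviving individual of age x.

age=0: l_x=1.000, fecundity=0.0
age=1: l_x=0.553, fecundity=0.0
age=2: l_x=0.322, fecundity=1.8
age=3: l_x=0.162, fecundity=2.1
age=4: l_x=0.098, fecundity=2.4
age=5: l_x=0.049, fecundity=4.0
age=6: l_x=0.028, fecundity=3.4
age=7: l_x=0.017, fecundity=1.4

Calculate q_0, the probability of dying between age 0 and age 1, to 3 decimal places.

q_0 = (l_0 − l_1) / l_0 = (1 − 0.553) / 1
     = 0.447 / 1 = 0.447 → 0.447

0.447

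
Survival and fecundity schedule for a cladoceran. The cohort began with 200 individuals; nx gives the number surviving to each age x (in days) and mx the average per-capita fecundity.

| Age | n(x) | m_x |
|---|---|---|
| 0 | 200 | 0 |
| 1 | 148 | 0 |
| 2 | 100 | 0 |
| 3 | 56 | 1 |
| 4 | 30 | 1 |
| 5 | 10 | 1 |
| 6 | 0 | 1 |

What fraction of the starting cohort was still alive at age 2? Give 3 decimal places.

0.500

l_2 = n_2/n_0 = 100/200 = 0.5 → 0.500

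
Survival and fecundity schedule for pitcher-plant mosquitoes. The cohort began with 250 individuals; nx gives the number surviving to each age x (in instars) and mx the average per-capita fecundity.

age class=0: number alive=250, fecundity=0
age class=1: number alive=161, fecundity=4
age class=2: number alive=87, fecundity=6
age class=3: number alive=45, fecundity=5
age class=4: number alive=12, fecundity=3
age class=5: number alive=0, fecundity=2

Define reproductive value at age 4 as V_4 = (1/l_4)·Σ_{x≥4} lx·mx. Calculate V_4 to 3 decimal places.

lx = nx/n0 = nx/250: 1, 0.644, 0.348, 0.18, 0.048, 0
lx·mx for x ≥ 4: 0.144, 0 → sum = 0.144
V_4 = 0.144 / l_4 = 0.144 / 0.048 = 3 → 3.000

3.000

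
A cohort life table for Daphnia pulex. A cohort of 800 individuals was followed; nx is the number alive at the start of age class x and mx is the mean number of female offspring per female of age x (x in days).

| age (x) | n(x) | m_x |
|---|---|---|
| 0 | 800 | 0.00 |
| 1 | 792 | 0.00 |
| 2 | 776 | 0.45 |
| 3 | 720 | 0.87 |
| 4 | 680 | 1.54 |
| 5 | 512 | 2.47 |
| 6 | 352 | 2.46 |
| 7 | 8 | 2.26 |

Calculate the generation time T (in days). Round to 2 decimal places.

lx = nx/n0 = nx/800: 1, 0.99, 0.97, 0.9, 0.85, 0.64, 0.44, 0.01
lx·mx: 0, 0, 0.4365, 0.783, 1.309, 1.5808, 1.0824, 0.0226 → R0 = 5.2143
x·lx·mx: 0, 0, 0.873, 2.349, 5.236, 7.904, 6.4944, 0.1582 → Σ = 23.0146
T = 23.0146 / 5.2143 = 4.413747… → 4.41

4.41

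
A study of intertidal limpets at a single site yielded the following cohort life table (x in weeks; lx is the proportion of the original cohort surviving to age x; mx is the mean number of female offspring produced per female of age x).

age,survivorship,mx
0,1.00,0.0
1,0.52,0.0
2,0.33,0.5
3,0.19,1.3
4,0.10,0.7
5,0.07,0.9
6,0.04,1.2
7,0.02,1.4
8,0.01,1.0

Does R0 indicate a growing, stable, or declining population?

declining

R0 = Σ lx·mx = 0 + 0 + 0.165 + 0.247 + 0.07 + 0.063 + 0.048 + 0.028 + 0.01 = 0.631
R0 < 1, so the population is declining.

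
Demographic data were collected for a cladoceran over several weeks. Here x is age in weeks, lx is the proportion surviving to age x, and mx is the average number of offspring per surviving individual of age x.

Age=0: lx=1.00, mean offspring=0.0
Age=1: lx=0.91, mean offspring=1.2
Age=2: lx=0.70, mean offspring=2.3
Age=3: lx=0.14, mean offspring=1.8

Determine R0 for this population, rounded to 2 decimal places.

lx·mx by age: 0, 1.092, 1.61, 0.252
R0 = Σ lx·mx = 2.954 → 2.95

2.95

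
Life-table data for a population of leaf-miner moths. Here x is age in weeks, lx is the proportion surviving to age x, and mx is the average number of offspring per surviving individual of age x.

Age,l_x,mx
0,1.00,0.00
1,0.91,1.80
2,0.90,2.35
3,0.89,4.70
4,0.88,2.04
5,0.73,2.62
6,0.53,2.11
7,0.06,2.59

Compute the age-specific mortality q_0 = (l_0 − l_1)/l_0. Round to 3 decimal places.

q_0 = (l_0 − l_1) / l_0 = (1 − 0.91) / 1
     = 0.09 / 1 = 0.09 → 0.090

0.090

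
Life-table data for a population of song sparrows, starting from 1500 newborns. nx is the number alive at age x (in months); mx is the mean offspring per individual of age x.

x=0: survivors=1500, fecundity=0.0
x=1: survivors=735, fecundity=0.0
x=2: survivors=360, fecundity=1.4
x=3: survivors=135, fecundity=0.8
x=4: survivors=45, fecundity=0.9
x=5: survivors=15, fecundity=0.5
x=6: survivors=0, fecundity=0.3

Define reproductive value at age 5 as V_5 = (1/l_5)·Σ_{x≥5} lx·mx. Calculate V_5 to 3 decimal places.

0.500

lx = nx/n0 = nx/1500: 1, 0.49, 0.24, 0.09, 0.03, 0.01, 0
lx·mx for x ≥ 5: 0.005, 0 → sum = 0.005
V_5 = 0.005 / l_5 = 0.005 / 0.01 = 0.5 → 0.500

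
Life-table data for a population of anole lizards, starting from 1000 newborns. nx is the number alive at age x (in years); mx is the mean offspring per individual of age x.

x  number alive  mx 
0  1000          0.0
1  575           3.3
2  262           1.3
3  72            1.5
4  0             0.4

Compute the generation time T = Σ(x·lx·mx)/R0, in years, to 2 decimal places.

1.24

lx = nx/n0 = nx/1000: 1, 0.575, 0.262, 0.072, 0
lx·mx: 0, 1.8975, 0.3406, 0.108, 0 → R0 = 2.3461
x·lx·mx: 0, 1.8975, 0.6812, 0.324, 0 → Σ = 2.9027
T = 2.9027 / 2.3461 = 1.237245… → 1.24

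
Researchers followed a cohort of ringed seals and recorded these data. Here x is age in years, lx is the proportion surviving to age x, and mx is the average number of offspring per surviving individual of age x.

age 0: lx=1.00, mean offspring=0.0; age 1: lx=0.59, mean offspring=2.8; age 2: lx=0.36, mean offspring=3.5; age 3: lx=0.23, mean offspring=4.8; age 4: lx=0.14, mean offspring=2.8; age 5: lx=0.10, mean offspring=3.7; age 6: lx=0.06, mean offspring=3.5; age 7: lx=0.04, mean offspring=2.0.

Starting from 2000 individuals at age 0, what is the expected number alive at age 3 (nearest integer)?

460

Expected survivors = N0 · l_3 = 2000 × 0.23 = 460 → 460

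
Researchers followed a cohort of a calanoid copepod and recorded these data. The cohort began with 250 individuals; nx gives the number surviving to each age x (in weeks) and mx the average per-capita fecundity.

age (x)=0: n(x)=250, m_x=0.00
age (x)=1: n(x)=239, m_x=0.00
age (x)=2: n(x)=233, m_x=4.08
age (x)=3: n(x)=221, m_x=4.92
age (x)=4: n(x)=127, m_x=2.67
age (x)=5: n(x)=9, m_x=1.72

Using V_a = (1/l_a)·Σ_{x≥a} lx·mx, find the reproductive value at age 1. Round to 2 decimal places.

lx = nx/n0 = nx/250: 1, 0.956, 0.932, 0.884, 0.508, 0.036
lx·mx for x ≥ 1: 0, 3.80256, 4.34928, 1.35636, 0.06192 → sum = 9.57012
V_1 = 9.57012 / l_1 = 9.57012 / 0.956 = 10.010586… → 10.01

10.01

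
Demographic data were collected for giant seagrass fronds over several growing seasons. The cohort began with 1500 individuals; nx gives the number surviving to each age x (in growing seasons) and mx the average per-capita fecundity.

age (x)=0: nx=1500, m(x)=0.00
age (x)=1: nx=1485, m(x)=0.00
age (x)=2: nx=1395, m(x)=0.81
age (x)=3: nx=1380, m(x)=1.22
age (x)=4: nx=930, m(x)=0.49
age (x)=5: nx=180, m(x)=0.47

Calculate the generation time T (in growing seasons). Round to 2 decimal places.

lx = nx/n0 = nx/1500: 1, 0.99, 0.93, 0.92, 0.62, 0.12
lx·mx: 0, 0, 0.7533, 1.1224, 0.3038, 0.0564 → R0 = 2.2359
x·lx·mx: 0, 0, 1.5066, 3.3672, 1.2152, 0.282 → Σ = 6.371
T = 6.371 / 2.2359 = 2.849412… → 2.85

2.85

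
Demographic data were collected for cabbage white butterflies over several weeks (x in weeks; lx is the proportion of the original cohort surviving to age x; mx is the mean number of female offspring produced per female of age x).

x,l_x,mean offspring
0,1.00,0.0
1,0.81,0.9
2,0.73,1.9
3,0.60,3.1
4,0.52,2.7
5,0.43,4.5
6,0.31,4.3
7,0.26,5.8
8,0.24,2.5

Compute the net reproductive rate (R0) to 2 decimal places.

10.76

lx·mx by age: 0, 0.729, 1.387, 1.86, 1.404, 1.935, 1.333, 1.508, 0.6
R0 = Σ lx·mx = 10.756 → 10.76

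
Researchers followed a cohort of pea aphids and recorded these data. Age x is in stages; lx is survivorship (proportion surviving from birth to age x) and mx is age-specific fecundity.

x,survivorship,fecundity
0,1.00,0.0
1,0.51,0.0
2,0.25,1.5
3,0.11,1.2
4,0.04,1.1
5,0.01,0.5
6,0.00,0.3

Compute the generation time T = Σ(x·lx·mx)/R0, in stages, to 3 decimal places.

2.423

lx·mx: 0, 0, 0.375, 0.132, 0.044, 0.005, 0 → R0 = 0.556
x·lx·mx: 0, 0, 0.75, 0.396, 0.176, 0.025, 0 → Σ = 1.347
T = 1.347 / 0.556 = 2.422662… → 2.423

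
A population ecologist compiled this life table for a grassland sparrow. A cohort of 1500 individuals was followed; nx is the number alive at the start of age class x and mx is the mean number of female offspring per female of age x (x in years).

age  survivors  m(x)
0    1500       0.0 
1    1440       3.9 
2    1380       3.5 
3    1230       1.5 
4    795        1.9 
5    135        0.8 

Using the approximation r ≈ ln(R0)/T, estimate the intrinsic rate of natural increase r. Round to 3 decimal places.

1.131

lx = nx/n0 = nx/1500: 1, 0.96, 0.92, 0.82, 0.53, 0.09
R0 = Σ lx·mx = 0 + 3.744 + 3.22 + 1.23 + 1.007 + 0.072 = 9.273
Σ x·lx·mx = 18.262; T = 18.262/9.273 = 1.96937…
r ≈ ln(R0)/T = ln(9.273)/1.96937… = 1.13087… → 1.131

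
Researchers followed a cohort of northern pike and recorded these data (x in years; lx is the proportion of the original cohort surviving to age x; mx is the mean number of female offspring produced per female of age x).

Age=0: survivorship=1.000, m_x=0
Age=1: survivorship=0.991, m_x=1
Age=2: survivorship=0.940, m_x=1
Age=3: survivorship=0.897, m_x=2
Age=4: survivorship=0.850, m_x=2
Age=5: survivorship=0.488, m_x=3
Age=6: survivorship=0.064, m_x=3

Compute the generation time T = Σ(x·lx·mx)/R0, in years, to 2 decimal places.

3.32

lx·mx: 0, 0.991, 0.94, 1.794, 1.7, 1.464, 0.192 → R0 = 7.081
x·lx·mx: 0, 0.991, 1.88, 5.382, 6.8, 7.32, 1.152 → Σ = 23.525
T = 23.525 / 7.081 = 3.322271… → 3.32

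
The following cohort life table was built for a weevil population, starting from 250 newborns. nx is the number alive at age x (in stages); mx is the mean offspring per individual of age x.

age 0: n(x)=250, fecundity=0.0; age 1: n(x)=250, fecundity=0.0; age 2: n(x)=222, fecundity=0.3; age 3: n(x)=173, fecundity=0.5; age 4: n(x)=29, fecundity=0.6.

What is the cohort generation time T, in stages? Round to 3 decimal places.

lx = nx/n0 = nx/250: 1, 1, 0.888, 0.692, 0.116
lx·mx: 0, 0, 0.2664, 0.346, 0.0696 → R0 = 0.682
x·lx·mx: 0, 0, 0.5328, 1.038, 0.2784 → Σ = 1.8492
T = 1.8492 / 0.682 = 2.711437… → 2.711

2.711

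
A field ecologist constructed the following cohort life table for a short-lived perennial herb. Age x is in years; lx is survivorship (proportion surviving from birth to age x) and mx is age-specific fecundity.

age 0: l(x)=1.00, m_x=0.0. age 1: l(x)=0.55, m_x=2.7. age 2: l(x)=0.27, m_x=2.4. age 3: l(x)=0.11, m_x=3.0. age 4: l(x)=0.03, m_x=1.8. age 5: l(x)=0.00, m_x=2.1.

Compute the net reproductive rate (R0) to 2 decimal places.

2.52

lx·mx by age: 0, 1.485, 0.648, 0.33, 0.054, 0
R0 = Σ lx·mx = 2.517 → 2.52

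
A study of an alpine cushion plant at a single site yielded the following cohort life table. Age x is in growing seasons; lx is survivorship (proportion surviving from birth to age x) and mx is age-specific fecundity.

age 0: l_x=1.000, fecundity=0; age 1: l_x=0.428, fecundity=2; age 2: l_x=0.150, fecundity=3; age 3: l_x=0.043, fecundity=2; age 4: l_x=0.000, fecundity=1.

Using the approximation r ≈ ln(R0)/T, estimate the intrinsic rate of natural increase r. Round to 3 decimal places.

R0 = Σ lx·mx = 0 + 0.856 + 0.45 + 0.086 + 0 = 1.392
Σ x·lx·mx = 2.014; T = 2.014/1.392 = 1.44684…
r ≈ ln(R0)/T = ln(1.392)/1.44684… = 0.2286… → 0.229

0.229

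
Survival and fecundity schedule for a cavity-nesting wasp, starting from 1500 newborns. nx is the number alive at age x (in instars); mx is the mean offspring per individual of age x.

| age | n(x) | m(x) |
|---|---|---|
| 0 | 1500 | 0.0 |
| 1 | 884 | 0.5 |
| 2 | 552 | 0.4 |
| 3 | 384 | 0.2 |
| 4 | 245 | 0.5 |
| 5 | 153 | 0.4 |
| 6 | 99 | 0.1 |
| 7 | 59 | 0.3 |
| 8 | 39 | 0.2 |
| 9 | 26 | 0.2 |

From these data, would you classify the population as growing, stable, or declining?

lx = nx/n0 = nx/1500: 1, 0.58933…, 0.368, 0.256, 0.16333…, 0.102, 0.066, 0.03933…, 0.026, 0.01733…
R0 = Σ lx·mx = 0 + 0.294667… + 0.1472 + 0.0512 + 0.081667… + 0.0408 + 0.0066 + 0.0118… + 0.0052 + 0.003467… = 0.6426…
R0 < 1, so the population is declining.

declining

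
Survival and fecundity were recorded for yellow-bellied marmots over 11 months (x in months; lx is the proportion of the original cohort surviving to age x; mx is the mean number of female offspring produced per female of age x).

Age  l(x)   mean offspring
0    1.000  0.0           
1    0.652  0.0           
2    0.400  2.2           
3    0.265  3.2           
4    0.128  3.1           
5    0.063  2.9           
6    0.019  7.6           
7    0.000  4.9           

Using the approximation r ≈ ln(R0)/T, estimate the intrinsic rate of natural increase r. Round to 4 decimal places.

0.2867

R0 = Σ lx·mx = 0 + 0 + 0.88 + 0.848 + 0.3968 + 0.1827 + 0.1444 + 0 = 2.4519
Σ x·lx·mx = 7.6711; T = 7.6711/2.4519 = 3.12863…
r ≈ ln(R0)/T = ln(2.4519)/3.12863… = 0.286663… → 0.2867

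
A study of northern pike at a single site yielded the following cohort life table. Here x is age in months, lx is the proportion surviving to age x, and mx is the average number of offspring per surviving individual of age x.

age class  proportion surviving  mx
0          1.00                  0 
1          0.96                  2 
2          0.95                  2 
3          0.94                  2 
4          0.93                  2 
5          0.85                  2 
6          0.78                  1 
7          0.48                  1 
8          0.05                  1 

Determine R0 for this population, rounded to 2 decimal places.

10.57

lx·mx by age: 0, 1.92, 1.9, 1.88, 1.86, 1.7, 0.78, 0.48, 0.05
R0 = Σ lx·mx = 10.57 → 10.57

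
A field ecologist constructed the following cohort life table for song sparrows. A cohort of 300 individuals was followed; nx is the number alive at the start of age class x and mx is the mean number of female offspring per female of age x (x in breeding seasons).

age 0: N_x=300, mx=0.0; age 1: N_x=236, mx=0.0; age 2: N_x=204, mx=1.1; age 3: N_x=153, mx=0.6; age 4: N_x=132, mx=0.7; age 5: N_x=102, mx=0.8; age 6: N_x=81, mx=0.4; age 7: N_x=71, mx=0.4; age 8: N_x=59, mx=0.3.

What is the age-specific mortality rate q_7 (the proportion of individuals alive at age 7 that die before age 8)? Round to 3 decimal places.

lx = nx/n0 = nx/300: 1, 0.78667…, 0.68, 0.51, 0.44, 0.34, 0.27, 0.23667…, 0.19667…
q_7 = (l_7 − l_8) / l_7 = (0.236667… − 0.196667…) / 0.236667…
     = 0.04… / 0.236667… = 0.169014… → 0.169

0.169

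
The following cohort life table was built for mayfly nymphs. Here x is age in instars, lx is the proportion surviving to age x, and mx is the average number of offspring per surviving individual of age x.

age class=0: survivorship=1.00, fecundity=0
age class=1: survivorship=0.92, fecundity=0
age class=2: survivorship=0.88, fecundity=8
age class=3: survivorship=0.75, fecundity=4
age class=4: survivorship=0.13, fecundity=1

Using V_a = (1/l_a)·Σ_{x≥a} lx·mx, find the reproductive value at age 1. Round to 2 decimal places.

11.05

lx·mx for x ≥ 1: 0, 7.04, 3, 0.13 → sum = 10.17
V_1 = 10.17 / l_1 = 10.17 / 0.92 = 11.054348… → 11.05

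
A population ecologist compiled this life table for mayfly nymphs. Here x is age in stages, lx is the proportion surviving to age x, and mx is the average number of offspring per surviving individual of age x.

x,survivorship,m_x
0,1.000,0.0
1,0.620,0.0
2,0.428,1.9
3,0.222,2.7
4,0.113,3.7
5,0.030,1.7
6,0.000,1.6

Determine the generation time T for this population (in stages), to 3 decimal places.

2.844

lx·mx: 0, 0, 0.8132, 0.5994, 0.4181, 0.051, 0 → R0 = 1.8817
x·lx·mx: 0, 0, 1.6264, 1.7982, 1.6724, 0.255, 0 → Σ = 5.352
T = 5.352 / 1.8817 = 2.844237… → 2.844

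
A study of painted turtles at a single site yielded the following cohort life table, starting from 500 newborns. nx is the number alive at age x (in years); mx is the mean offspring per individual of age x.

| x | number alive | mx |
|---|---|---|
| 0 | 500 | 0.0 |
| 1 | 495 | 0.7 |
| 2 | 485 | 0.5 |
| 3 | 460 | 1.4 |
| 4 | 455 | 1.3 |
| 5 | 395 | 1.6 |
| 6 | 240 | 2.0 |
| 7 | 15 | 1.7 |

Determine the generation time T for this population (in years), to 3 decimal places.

3.831

lx = nx/n0 = nx/500: 1, 0.99, 0.97, 0.92, 0.91, 0.79, 0.48, 0.03
lx·mx: 0, 0.693, 0.485, 1.288, 1.183, 1.264, 0.96, 0.051 → R0 = 5.924
x·lx·mx: 0, 0.693, 0.97, 3.864, 4.732, 6.32, 5.76, 0.357 → Σ = 22.696
T = 22.696 / 5.924 = 3.831195… → 3.831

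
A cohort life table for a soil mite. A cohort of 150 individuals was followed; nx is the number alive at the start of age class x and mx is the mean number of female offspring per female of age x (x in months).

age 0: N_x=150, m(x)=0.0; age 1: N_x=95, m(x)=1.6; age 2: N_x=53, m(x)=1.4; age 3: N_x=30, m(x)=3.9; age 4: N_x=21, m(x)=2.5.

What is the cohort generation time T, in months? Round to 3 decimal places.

2.177

lx = nx/n0 = nx/150: 1, 0.63333…, 0.35333…, 0.2, 0.14
lx·mx: 0, 1.013333…, 0.494667…, 0.78, 0.35 → R0 = 2.638…
x·lx·mx: 0, 1.013333…, 0.989333…, 2.34, 1.4 → Σ = 5.742667…
T = 5.742667… / 2.638… = 2.176902… → 2.177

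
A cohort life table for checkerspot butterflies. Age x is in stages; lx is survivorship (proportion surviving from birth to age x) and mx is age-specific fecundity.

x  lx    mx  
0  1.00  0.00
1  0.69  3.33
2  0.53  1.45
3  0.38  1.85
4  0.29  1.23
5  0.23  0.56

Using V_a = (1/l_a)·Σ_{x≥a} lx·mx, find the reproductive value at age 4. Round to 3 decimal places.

lx·mx for x ≥ 4: 0.3567, 0.1288 → sum = 0.4855
V_4 = 0.4855 / l_4 = 0.4855 / 0.29 = 1.674138… → 1.674

1.674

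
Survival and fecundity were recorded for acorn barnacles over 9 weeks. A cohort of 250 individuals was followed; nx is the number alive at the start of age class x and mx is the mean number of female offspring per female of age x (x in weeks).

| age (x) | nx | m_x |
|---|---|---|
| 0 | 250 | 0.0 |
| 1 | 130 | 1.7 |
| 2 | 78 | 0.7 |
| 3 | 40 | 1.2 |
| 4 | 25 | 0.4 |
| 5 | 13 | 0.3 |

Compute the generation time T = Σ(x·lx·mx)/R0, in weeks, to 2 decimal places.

1.58

lx = nx/n0 = nx/250: 1, 0.52, 0.312, 0.16, 0.1, 0.052
lx·mx: 0, 0.884, 0.2184, 0.192, 0.04, 0.0156 → R0 = 1.35
x·lx·mx: 0, 0.884, 0.4368, 0.576, 0.16, 0.078 → Σ = 2.1348
T = 2.1348 / 1.35 = 1.581333… → 1.58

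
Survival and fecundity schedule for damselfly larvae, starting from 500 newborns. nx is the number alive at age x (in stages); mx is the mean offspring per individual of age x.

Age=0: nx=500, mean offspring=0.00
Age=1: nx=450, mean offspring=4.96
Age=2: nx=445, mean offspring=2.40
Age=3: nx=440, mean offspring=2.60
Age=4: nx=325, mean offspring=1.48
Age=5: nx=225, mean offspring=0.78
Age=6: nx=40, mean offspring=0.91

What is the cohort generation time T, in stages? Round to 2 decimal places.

lx = nx/n0 = nx/500: 1, 0.9, 0.89, 0.88, 0.65, 0.45, 0.08
lx·mx: 0, 4.464, 2.136, 2.288, 0.962, 0.351, 0.0728 → R0 = 10.2738
x·lx·mx: 0, 4.464, 4.272, 6.864, 3.848, 1.755, 0.4368 → Σ = 21.6398
T = 21.6398 / 10.2738 = 2.106309… → 2.11

2.11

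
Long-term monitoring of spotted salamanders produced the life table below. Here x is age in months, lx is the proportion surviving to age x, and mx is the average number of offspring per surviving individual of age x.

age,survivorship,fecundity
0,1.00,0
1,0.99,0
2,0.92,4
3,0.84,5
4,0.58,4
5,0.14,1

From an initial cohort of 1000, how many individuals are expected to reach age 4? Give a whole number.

580

Expected survivors = N0 · l_4 = 1000 × 0.58 = 580 → 580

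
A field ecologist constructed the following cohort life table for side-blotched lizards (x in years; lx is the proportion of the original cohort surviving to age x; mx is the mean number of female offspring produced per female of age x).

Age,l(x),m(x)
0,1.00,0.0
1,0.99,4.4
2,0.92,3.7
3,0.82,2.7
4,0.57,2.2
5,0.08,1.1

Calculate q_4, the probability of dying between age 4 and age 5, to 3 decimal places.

q_4 = (l_4 − l_5) / l_4 = (0.57 − 0.08) / 0.57
     = 0.49 / 0.57 = 0.859649… → 0.860

0.860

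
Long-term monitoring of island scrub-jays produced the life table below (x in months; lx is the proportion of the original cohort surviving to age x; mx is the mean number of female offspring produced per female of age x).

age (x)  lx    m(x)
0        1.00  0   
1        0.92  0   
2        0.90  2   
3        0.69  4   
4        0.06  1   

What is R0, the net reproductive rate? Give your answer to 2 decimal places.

4.62

lx·mx by age: 0, 0, 1.8, 2.76, 0.06
R0 = Σ lx·mx = 4.62 → 4.62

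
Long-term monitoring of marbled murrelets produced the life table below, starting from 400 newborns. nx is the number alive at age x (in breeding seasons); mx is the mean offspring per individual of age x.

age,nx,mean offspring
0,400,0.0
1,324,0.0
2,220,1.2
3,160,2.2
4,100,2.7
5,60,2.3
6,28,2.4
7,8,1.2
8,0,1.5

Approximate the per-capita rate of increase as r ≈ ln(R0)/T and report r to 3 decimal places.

0.291

lx = nx/n0 = nx/400: 1, 0.81, 0.55, 0.4, 0.25, 0.15, 0.07, 0.02, 0
R0 = Σ lx·mx = 0 + 0 + 0.66 + 0.88 + 0.675 + 0.345 + 0.168 + 0.024 + 0 = 2.752
Σ x·lx·mx = 9.561; T = 9.561/2.752 = 3.4742…
r ≈ ln(R0)/T = ln(2.752)/3.4742… = 0.29138… → 0.291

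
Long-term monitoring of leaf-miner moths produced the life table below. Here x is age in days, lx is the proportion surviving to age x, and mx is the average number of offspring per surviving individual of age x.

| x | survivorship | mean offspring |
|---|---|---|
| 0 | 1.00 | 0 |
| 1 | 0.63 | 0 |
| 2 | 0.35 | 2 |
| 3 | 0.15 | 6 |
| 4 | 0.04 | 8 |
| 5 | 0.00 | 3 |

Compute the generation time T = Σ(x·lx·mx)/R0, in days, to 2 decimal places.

lx·mx: 0, 0, 0.7, 0.9, 0.32, 0 → R0 = 1.92
x·lx·mx: 0, 0, 1.4, 2.7, 1.28, 0 → Σ = 5.38
T = 5.38 / 1.92 = 2.802083… → 2.80

2.80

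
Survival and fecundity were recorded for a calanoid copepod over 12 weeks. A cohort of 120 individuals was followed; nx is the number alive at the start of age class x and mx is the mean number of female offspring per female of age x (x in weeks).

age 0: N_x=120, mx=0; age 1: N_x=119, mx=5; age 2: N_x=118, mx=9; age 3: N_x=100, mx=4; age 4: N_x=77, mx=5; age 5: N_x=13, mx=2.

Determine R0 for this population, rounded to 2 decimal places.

20.57

lx = nx/n0 = nx/120: 1, 0.99167…, 0.98333…, 0.83333…, 0.64167…, 0.10833…
lx·mx by age: 0, 4.958333…, 8.85…, 3.333333…, 3.208333…, 0.216667…
R0 = Σ lx·mx = 20.566667… → 20.57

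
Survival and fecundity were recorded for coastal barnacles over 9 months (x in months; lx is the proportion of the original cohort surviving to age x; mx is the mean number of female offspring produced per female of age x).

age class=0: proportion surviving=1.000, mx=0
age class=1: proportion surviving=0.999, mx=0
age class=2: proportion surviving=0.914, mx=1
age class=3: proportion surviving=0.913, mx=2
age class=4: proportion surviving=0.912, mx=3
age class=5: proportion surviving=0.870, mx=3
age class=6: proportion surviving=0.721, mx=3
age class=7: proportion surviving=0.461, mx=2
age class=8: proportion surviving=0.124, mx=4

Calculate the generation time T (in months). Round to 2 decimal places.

lx·mx: 0, 0, 0.914, 1.826, 2.736, 2.61, 2.163, 0.922, 0.496 → R0 = 11.667
x·lx·mx: 0, 0, 1.828, 5.478, 10.944, 13.05, 12.978, 6.454, 3.968 → Σ = 54.7
T = 54.7 / 11.667 = 4.688437… → 4.69

4.69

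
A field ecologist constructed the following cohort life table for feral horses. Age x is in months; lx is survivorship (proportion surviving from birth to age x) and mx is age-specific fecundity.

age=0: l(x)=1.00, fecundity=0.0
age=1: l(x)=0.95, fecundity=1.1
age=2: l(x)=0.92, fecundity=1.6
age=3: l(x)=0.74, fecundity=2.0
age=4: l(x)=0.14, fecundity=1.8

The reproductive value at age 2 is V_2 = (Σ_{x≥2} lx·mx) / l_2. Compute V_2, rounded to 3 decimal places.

3.483

lx·mx for x ≥ 2: 1.472, 1.48, 0.252 → sum = 3.204
V_2 = 3.204 / l_2 = 3.204 / 0.92 = 3.482609… → 3.483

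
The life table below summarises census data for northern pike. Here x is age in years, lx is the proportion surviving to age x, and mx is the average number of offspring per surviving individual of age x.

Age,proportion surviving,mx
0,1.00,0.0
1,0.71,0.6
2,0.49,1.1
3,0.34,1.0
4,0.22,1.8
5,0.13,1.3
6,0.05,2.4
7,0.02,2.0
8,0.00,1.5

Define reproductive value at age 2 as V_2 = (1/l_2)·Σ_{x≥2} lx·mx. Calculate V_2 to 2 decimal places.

3.27

lx·mx for x ≥ 2: 0.539, 0.34, 0.396, 0.169, 0.12, 0.04, 0 → sum = 1.604
V_2 = 1.604 / l_2 = 1.604 / 0.49 = 3.273469… → 3.27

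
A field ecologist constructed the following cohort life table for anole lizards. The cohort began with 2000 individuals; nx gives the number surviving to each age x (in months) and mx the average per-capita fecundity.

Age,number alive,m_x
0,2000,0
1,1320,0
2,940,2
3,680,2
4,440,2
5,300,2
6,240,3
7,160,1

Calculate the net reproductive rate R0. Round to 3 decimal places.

lx = nx/n0 = nx/2000: 1, 0.66, 0.47, 0.34, 0.22, 0.15, 0.12, 0.08
lx·mx by age: 0, 0, 0.94, 0.68, 0.44, 0.3, 0.36, 0.08
R0 = Σ lx·mx = 2.8 → 2.800

2.800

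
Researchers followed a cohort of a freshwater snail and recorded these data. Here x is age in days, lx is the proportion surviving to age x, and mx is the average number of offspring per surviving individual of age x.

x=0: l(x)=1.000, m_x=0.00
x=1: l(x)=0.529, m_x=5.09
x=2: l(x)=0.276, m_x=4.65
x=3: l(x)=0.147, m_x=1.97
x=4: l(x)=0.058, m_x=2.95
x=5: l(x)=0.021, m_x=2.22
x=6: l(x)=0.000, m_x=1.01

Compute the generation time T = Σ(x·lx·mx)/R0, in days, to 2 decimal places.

1.57

lx·mx: 0, 2.69261, 1.2834, 0.28959, 0.1711, 0.04662, 0 → R0 = 4.48332
x·lx·mx: 0, 2.69261, 2.5668, 0.86877, 0.6844, 0.2331, 0 → Σ = 7.04568
T = 7.04568 / 4.48332 = 1.571532… → 1.57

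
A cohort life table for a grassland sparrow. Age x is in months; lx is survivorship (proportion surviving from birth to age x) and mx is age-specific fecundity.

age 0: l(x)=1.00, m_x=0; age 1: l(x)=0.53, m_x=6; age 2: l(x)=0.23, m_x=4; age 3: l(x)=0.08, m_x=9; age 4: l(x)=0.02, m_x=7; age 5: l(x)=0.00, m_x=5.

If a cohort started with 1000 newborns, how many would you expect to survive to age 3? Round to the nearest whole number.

80

Expected survivors = N0 · l_3 = 1000 × 0.08 = 80 → 80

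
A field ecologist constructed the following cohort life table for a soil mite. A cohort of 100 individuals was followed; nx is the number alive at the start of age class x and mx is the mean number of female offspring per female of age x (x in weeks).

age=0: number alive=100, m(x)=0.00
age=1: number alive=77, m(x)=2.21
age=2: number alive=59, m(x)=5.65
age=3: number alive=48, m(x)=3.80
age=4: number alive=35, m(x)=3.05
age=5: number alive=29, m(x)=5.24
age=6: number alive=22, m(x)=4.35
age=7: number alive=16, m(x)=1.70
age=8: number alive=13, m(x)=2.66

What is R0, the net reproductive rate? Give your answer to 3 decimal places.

lx = nx/n0 = nx/100: 1, 0.77, 0.59, 0.48, 0.35, 0.29, 0.22, 0.16, 0.13
lx·mx by age: 0, 1.7017, 3.3335, 1.824, 1.0675, 1.5196, 0.957, 0.272, 0.3458
R0 = Σ lx·mx = 11.0211 → 11.021

11.021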